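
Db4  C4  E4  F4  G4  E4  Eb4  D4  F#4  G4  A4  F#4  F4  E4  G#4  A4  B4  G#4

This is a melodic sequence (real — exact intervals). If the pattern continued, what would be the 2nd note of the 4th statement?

F#4

With 6-note cells, note 2 of each statement runs C4, D4, E4.
Each moves up a 2nd; the next is F#4.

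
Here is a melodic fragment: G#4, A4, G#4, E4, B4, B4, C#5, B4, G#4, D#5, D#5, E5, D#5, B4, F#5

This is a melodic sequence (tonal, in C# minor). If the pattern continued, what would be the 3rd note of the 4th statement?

Grouping in 5s, the 3rd note of each cell is G#4, B4, D#5.
From D#5, up a 3rd gives F#5.

F#5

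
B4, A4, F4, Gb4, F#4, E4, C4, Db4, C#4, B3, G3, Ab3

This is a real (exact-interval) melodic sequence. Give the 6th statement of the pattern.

Taking 4-note groups, the heads are B4, F#4, C#4: the pattern moves down a 4th.
Carrying on: G#3 → D#3 → A#2.
From A#2 the exact shape gives A#2 G#2 E2 F2.

A#2 G#2 E2 F2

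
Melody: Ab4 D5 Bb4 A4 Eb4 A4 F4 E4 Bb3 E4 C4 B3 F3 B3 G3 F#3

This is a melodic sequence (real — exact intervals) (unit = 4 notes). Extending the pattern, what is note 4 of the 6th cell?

Grouping in 4s, the 4th note of each cell is A4, E4, B3, F#3.
Carrying that down a 4th forward: C#3 → G#2.

G#2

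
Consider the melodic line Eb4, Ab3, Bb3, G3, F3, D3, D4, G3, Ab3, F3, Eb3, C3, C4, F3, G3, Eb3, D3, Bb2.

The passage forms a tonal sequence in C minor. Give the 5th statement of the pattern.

Taking 6-note groups, the heads are Eb4, D4, C4: the pattern moves down a 2nd.
Extending down a 2nd: Bb3 → Ab3.
So cell 5 is Ab3 D3 Eb3 C3 Bb2 G2.

Ab3 D3 Eb3 C3 Bb2 G2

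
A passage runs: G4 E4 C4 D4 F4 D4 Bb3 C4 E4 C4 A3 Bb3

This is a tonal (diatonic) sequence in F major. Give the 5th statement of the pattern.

C4 A3 F3 G3

With a 4-note motive the entries are G4, F4, E4, each down a 2nd from the previous.
Continuing the starts: D4 → C4.
Statement 5 starts on C4 and keeps the same diatonic contour: C4 A3 F3 G3.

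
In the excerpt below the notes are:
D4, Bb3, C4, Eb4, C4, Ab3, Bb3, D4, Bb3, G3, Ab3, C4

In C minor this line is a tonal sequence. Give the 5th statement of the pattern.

G3 Eb3 F3 Ab3

Unit = 4 notes; the statements start on D4, C4, Bb3, moving down a 2nd each time.
Continuing the starts: Ab3 → G3.
Statement 5 starts on G3 and keeps the same diatonic contour: G3 Eb3 F3 Ab3.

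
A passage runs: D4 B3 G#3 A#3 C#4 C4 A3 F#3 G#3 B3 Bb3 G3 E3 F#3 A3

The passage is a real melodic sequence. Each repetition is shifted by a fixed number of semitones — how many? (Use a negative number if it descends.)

With a 5-note motive the entries are D4, C4, Bb3, each down a 2nd from the previous.
D4→C4 is 60 − 62 = -2 semitones.

-2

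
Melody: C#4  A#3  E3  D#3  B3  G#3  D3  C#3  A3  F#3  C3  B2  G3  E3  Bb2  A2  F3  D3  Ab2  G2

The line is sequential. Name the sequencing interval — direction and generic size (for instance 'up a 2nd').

down a 2nd

Unit = 4 notes; the statements start on C#4, B3, A3, G3, F3, moving down a 2nd each time.
From C#4 to B3: down a 2nd.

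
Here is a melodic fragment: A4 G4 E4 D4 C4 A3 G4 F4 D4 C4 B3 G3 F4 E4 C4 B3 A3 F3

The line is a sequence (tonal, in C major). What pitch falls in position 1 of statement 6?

C4

Grouping in 6s, the 1st note of each cell is A4, G4, F4.
Each moves down a 2nd. Continuing: E4 → D4 → C4.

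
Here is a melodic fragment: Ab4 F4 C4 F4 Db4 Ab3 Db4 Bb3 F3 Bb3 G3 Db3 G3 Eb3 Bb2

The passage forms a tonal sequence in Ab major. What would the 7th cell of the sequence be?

C3 Ab2 Eb2

Taking 3-note groups, the heads are Ab4, F4, Db4, Bb3, G3: the pattern moves down a 3rd.
Extending down a 3rd: Eb3 → C3.
From C3 the diatonic shape gives C3 Ab2 Eb2.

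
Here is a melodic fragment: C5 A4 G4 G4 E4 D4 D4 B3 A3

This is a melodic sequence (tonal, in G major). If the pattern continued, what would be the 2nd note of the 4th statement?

Grouping in 3s, the 2nd note of each cell is A4, E4, B3.
From B3, down a 4th gives F#3.

F#3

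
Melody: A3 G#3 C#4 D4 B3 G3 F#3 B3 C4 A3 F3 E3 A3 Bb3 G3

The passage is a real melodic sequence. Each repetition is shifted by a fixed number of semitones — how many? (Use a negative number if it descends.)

Taking 5-note groups, the heads are A3, G3, F3: the pattern moves down a 2nd.
A3 to G3 spans -2 semitones.

-2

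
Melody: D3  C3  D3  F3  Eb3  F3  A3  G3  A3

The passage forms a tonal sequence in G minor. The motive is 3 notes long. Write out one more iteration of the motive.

With a 3-note motive the entries are D3, F3, A3, each up a 3rd from the previous.
From C4 the diatonic shape gives C4 Bb3 C4.

C4 Bb3 C4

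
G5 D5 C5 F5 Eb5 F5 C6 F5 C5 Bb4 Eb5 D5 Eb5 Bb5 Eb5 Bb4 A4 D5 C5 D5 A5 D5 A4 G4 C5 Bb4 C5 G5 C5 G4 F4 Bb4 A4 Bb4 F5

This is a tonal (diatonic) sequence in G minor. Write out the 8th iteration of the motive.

The 7-note cells begin on G5, F5, Eb5, D5, C5 — each down a 2nd from the last.
Carrying on: Bb4 → A4 → G4.
So cell 8 is G4 D4 C4 F4 Eb4 F4 C5.

G4 D4 C4 F4 Eb4 F4 C5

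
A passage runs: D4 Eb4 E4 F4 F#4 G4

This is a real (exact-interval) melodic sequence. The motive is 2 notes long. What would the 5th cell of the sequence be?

A#4 B4

Taking 2-note groups, the heads are D4, E4, F#4: the pattern moves up a 2nd.
Extending up a 2nd: G#4 → A#4.
From A#4 the exact shape gives A#4 B4.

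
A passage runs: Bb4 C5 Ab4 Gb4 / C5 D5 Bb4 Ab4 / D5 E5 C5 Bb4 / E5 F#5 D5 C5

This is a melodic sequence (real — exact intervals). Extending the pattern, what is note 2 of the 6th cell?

A#5

The unit is 4 notes. Position-2 pitches of the 4 shown cells: C5, D5, E5, F#5.
Each moves up a 2nd. Continuing: G#5 → A#5.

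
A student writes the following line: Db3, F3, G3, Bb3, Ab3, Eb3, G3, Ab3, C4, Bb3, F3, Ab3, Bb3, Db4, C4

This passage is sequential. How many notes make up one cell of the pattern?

5

Try groups of 5 (3 cells in 15 notes):
Db3 F3 G3 Bb3 Ab3 | Eb3 G3 Ab3 C4 Bb3 | F3 Ab3 Bb3 Db4 C4
Each cell is the previous one up a 2nd — so the unit is 5 notes.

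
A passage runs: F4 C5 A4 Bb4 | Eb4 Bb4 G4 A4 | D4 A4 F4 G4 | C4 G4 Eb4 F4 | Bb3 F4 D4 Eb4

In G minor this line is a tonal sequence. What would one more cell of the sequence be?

A3 Eb4 C4 D4

Taking 4-note groups, the heads are F4, Eb4, D4, C4, Bb3: the pattern moves down a 2nd.
From A3 the diatonic shape gives A3 Eb4 C4 D4.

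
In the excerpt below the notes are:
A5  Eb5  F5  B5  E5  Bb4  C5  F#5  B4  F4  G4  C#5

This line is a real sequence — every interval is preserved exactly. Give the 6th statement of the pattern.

G#3 D3 E3 A#3

Taking 4-note groups, the heads are A5, E5, B4: the pattern moves down a 4th.
Carrying on: F#4 → C#4 → G#3.
So cell 6 is G#3 D3 E3 A#3.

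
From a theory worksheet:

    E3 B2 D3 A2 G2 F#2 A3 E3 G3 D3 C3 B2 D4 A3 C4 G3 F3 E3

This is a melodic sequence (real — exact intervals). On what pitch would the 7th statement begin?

Bb5

Taking 6-note groups, the heads are E3, A3, D4: the pattern moves up a 4th.
Continuing: G4 → C5 → F5 → Bb5. Statement 7 starts on Bb5.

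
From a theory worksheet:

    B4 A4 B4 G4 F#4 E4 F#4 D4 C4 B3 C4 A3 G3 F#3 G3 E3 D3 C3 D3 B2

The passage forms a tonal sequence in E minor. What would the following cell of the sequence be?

A2 G2 A2 F#2

With a 4-note motive the entries are B4, F#4, C4, G3, D3, each down a 4th from the previous.
So cell 6 is A2 G2 A2 F#2.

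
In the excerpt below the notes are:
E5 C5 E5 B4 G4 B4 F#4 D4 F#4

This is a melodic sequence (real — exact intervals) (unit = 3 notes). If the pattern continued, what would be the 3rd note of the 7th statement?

A#2

With 3-note cells, note 3 of each statement runs E5, B4, F#4.
Extending down a 4th: C#4 → G#3 → D#3 → A#2.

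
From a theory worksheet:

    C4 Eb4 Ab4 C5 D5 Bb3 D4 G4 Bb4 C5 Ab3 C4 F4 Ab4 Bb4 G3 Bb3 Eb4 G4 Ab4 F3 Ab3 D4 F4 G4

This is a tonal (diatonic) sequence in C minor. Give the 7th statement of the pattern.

D3 F3 Bb3 D4 Eb4

Taking 5-note groups, the heads are C4, Bb3, Ab3, G3, F3: the pattern moves down a 2nd.
Extending down a 2nd: Eb3 → D3.
From D3 the diatonic shape gives D3 F3 Bb3 D4 Eb4.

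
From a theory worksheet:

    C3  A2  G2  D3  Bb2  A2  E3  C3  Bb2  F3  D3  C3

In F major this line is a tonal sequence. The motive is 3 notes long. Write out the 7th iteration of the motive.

Bb3 G3 F3

The 3-note cells begin on C3, D3, E3, F3 — each up a 2nd from the last.
Carrying on: G3 → A3 → Bb3.
So cell 7 is Bb3 G3 F3.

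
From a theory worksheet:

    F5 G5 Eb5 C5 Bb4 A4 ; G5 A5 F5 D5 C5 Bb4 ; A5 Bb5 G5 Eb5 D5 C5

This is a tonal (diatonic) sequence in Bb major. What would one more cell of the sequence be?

With a 6-note motive the entries are F5, G5, A5, each up a 2nd from the previous.
From Bb5 the diatonic shape gives Bb5 C6 A5 F5 Eb5 D5.

Bb5 C6 A5 F5 Eb5 D5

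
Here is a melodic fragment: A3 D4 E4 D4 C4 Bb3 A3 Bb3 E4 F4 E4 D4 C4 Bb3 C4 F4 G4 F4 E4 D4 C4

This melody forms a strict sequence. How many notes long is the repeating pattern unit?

7

21 notes total. Splitting into 3 groups of 7:
A3 D4 E4 D4 C4 Bb3 A3 | Bb3 E4 F4 E4 D4 C4 Bb3 | C4 F4 G4 F4 E4 D4 C4
Every group is a transposition up a 2nd of the one before; no shorter unit works.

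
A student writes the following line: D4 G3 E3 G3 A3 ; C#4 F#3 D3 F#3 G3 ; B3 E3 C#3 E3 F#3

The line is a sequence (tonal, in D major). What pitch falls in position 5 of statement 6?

C#3

The unit is 5 notes. Position-5 pitches of the 3 shown cells: A3, G3, F#3.
Carrying that down a 2nd forward: E3 → D3 → C#3.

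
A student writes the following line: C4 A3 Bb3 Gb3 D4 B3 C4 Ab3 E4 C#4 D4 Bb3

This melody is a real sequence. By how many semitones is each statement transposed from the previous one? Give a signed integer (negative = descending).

Unit = 4 notes; the statements start on C4, D4, E4, moving up a 2nd each time.
C4 to D4 spans +2 semitones.

2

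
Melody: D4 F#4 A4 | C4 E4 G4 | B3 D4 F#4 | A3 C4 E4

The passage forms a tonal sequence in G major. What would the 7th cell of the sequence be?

E3 G3 B3

With a 3-note motive the entries are D4, C4, B3, A3, each down a 2nd from the previous.
Extending down a 2nd: G3 → F#3 → E3.
Statement 7 starts on E3 and keeps the same diatonic contour: E3 G3 B3.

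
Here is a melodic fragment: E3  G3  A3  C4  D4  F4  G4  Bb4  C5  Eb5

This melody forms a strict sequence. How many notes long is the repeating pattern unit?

Try groups of 2 (5 cells in 10 notes):
E3 G3 | A3 C4 | D4 F4 | G4 Bb4 | C5 Eb5
That's a consistent up a 4th shift per cell, and no other grouping gives one.

2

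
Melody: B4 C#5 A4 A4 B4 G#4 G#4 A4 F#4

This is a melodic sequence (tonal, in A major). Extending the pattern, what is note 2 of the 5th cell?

F#4

The unit is 3 notes. Position-2 pitches of the 3 shown cells: C#5, B4, A4.
Carrying that down a 2nd forward: G#4 → F#4.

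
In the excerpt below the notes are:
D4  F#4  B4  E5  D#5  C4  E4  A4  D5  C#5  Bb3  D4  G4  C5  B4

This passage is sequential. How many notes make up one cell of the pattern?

5

There are 15 notes; a 5-note unit gives 3 cells:
D4 F#4 B4 E5 D#5 | C4 E4 A4 D5 C#5 | Bb3 D4 G4 C5 B4
Each cell is the previous one down a 2nd — so the unit is 5 notes.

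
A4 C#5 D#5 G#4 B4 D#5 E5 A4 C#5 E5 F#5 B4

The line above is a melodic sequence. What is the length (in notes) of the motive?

Try groups of 4 (3 cells in 12 notes):
A4 C#5 D#5 G#4 | B4 D#5 E5 A4 | C#5 E5 F#5 B4
Every group is a transposition up a 2nd of the one before; no shorter unit works.

4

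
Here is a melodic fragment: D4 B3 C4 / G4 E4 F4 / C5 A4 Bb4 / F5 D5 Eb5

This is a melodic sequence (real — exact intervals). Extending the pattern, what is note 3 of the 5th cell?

The unit is 3 notes. Position-3 pitches of the 4 shown cells: C4, F4, Bb4, Eb5.
From Eb5, up a 4th gives Ab5.

Ab5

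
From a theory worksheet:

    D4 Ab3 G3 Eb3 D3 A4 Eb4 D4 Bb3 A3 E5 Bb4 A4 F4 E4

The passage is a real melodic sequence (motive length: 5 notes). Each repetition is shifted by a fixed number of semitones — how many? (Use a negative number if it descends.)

7

With a 5-note motive the entries are D4, A4, E5, each up a 5th from the previous.
D4→A4 is 69 − 62 = 7 semitones.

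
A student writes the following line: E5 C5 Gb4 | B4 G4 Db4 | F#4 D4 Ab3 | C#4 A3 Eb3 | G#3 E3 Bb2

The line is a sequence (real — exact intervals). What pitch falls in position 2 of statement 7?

F#2

Grouping in 3s, the 2nd note of each cell is C5, G4, D4, A3, E3.
Extending down a 4th: B2 → F#2.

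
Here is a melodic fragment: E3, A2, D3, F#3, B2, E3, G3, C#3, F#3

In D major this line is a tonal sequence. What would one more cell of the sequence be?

A3 D3 G3

The 3-note cells begin on E3, F#3, G3 — each up a 2nd from the last.
From A3 the diatonic shape gives A3 D3 G3.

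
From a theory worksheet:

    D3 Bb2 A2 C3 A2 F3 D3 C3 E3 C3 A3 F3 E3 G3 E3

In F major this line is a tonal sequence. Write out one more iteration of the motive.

C4 A3 G3 Bb3 G3

Unit = 5 notes; the statements start on D3, F3, A3, moving up a 3rd each time.
So cell 4 is C4 A3 G3 Bb3 G3.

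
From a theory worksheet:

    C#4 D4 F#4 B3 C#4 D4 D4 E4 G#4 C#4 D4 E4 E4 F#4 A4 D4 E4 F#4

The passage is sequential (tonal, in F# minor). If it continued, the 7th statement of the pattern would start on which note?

B4

Taking 6-note groups, the heads are C#4, D4, E4: the pattern moves up a 2nd.
Extending the heads up a 2nd: F#4 → G#4 → A4 → B4.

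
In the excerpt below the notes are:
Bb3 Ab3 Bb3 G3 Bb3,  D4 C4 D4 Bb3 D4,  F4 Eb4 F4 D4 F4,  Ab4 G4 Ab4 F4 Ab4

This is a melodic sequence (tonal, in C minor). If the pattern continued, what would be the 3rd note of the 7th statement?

G5

The unit is 5 notes. Position-3 pitches of the 4 shown cells: Bb3, D4, F4, Ab4.
Carrying that up a 3rd forward: C5 → Eb5 → G5.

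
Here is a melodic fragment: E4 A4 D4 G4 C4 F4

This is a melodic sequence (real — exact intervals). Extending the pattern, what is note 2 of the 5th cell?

Db4

With 2-note cells, note 2 of each statement runs A4, G4, F4.
Carrying that down a 2nd forward: Eb4 → Db4.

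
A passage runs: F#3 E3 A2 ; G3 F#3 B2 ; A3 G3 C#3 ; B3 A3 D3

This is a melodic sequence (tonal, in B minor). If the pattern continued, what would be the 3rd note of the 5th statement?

With 3-note cells, note 3 of each statement runs A2, B2, C#3, D3.
One more up a 2nd gives E3.

E3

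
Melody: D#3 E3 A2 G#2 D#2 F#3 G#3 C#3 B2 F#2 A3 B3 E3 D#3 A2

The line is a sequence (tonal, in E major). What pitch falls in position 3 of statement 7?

With 5-note cells, note 3 of each statement runs A2, C#3, E3.
Each moves up a 3rd. Continuing: G#3 → B3 → D#4 → F#4.

F#4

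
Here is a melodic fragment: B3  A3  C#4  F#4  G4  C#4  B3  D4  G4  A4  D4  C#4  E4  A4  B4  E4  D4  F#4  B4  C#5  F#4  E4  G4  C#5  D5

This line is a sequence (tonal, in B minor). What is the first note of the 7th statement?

A4

The 5-note cells begin on B3, C#4, D4, E4, F#4 — each up a 2nd from the last.
Extending the heads up a 2nd: G4 → A4.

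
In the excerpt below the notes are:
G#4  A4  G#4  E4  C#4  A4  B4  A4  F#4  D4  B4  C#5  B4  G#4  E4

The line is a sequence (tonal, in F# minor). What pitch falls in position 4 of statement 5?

B4

The unit is 5 notes. Position-4 pitches of the 3 shown cells: E4, F#4, G#4.
Each moves up a 2nd. Continuing: A4 → B4.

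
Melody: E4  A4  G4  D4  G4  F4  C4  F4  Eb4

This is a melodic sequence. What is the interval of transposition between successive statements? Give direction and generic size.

Taking 3-note groups, the heads are E4, D4, C4: the pattern moves down a 2nd.
From E4 to D4: down a 2nd.

down a 2nd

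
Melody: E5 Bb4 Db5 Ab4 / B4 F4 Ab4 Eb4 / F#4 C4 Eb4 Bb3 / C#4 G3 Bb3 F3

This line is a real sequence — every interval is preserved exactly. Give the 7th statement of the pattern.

A#2 E2 G2 D2

With a 4-note motive the entries are E5, B4, F#4, C#4, each down a 4th from the previous.
Carrying on: G#3 → D#3 → A#2.
So cell 7 is A#2 E2 G2 D2.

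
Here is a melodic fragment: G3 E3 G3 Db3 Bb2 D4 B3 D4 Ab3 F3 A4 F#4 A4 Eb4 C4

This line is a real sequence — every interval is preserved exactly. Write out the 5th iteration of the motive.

Taking 5-note groups, the heads are G3, D4, A4: the pattern moves up a 5th.
Extending up a 5th: E5 → B5.
Statement 5 starts on B5 and keeps the same exact contour: B5 G#5 B5 F5 D5.

B5 G#5 B5 F5 D5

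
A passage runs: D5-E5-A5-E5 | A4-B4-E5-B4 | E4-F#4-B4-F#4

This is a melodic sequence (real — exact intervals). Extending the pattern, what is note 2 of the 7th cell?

A#2

Grouping in 4s, the 2nd note of each cell is E5, B4, F#4.
Each moves down a 4th. Continuing: C#4 → G#3 → D#3 → A#2.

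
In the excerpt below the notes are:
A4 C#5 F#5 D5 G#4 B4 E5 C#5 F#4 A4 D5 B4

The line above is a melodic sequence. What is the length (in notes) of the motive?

Try groups of 4 (3 cells in 12 notes):
A4 C#5 F#5 D5 | G#4 B4 E5 C#5 | F#4 A4 D5 B4
Each cell is the previous one down a 2nd — so the unit is 4 notes.

4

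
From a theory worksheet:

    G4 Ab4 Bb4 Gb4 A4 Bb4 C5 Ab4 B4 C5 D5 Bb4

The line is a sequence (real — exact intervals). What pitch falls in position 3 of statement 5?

F#5

The unit is 4 notes. Position-3 pitches of the 3 shown cells: Bb4, C5, D5.
Each moves up a 2nd. Continuing: E5 → F#5.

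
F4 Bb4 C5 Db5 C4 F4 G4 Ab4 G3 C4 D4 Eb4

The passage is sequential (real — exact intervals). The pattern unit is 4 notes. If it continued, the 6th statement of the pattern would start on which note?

The 4-note cells begin on F4, C4, G3 — each down a 4th from the last.
Extending the heads down a 4th: D3 → A2 → E2.

E2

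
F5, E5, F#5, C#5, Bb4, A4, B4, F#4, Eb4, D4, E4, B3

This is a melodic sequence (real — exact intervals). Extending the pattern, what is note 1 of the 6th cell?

Gb2

With 4-note cells, note 1 of each statement runs F5, Bb4, Eb4.
Extending down a 5th: Ab3 → Db3 → Gb2.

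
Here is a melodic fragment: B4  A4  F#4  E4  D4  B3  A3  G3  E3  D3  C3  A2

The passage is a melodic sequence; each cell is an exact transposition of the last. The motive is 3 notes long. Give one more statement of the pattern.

G2 F2 D2

Taking 3-note groups, the heads are B4, E4, A3, D3: the pattern moves down a 5th.
So cell 5 is G2 F2 D2.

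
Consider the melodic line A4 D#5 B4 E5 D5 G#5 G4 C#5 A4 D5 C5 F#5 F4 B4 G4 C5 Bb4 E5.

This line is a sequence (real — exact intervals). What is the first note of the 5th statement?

The 6-note cells begin on A4, G4, F4 — each down a 2nd from the last.
Continuing: Eb4 → Db4. Statement 5 starts on Db4.

Db4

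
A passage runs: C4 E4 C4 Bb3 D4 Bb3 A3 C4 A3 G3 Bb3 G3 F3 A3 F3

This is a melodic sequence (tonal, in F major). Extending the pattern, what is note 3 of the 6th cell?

The unit is 3 notes. Position-3 pitches of the 5 shown cells: C4, Bb3, A3, G3, F3.
From F3, down a 2nd gives E3.

E3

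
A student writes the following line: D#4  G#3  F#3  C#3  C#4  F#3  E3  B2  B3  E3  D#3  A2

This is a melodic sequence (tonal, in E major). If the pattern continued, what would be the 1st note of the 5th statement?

G#3

The unit is 4 notes. Position-1 pitches of the 3 shown cells: D#4, C#4, B3.
Each moves down a 2nd. Continuing: A3 → G#3.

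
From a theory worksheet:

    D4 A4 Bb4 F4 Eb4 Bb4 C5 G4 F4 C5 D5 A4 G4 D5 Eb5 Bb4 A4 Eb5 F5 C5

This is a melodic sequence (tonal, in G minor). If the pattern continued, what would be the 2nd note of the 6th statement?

F5

With 4-note cells, note 2 of each statement runs A4, Bb4, C5, D5, Eb5.
From Eb5, up a 2nd gives F5.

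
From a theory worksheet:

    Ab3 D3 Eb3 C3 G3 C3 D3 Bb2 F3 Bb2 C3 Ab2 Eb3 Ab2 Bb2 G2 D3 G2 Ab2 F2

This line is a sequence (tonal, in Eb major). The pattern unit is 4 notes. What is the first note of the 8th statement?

With a 4-note motive the entries are Ab3, G3, F3, Eb3, D3, each down a 2nd from the previous.
Extending the heads down a 2nd: C3 → Bb2 → Ab2.

Ab2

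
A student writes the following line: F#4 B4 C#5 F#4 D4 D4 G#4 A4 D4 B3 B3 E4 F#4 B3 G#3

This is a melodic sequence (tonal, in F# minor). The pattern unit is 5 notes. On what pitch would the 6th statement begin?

C#3

With a 5-note motive the entries are F#4, D4, B3, each down a 3rd from the previous.
Continuing: G#3 → E3 → C#3. Statement 6 starts on C#3.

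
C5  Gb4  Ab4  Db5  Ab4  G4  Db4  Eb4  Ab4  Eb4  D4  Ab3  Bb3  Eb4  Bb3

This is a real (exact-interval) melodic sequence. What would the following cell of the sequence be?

A3 Eb3 F3 Bb3 F3

With a 5-note motive the entries are C5, G4, D4, each down a 4th from the previous.
So cell 4 is A3 Eb3 F3 Bb3 F3.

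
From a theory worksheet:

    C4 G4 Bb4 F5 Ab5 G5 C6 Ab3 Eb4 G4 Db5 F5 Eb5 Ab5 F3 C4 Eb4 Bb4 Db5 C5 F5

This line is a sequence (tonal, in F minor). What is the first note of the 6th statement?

G2

Unit = 7 notes; the statements start on C4, Ab3, F3, moving down a 3rd each time.
Continuing: Db3 → Bb2 → G2. Statement 6 starts on G2.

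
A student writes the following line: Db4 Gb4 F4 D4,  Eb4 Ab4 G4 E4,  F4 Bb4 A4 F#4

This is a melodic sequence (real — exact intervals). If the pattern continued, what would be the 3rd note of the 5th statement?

C#5

Grouping in 4s, the 3rd note of each cell is F4, G4, A4.
Each moves up a 2nd. Continuing: B4 → C#5.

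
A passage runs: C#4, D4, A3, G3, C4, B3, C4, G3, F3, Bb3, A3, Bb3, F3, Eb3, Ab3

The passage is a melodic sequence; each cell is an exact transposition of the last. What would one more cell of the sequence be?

G3 Ab3 Eb3 Db3 Gb3

With a 5-note motive the entries are C#4, B3, A3, each down a 2nd from the previous.
So cell 4 is G3 Ab3 Eb3 Db3 Gb3.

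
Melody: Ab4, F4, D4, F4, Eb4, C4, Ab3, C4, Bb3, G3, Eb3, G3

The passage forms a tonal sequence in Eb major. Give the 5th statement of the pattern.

C3 Ab2 F2 Ab2

The 4-note cells begin on Ab4, Eb4, Bb3 — each down a 4th from the last.
Carrying on: F3 → C3.
From C3 the diatonic shape gives C3 Ab2 F2 Ab2.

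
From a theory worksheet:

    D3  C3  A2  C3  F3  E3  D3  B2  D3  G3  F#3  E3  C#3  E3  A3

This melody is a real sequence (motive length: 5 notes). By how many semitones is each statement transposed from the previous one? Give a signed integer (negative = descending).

2

With a 5-note motive the entries are D3, E3, F#3, each up a 2nd from the previous.
D3→E3 is 52 − 50 = 2 semitones.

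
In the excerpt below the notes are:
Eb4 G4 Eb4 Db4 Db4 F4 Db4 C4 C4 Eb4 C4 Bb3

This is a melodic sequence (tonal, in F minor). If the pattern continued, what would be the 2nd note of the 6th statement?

Bb3

Grouping in 4s, the 2nd note of each cell is G4, F4, Eb4.
Carrying that down a 2nd forward: Db4 → C4 → Bb3.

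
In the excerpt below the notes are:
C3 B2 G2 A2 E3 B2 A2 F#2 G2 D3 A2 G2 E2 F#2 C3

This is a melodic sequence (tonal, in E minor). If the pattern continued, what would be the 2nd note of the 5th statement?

E2

With 5-note cells, note 2 of each statement runs B2, A2, G2.
Extending down a 2nd: F#2 → E2.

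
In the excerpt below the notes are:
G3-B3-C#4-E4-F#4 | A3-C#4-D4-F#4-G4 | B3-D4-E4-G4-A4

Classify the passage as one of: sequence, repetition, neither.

Each 5-note cell is the previous one transposed up a 2nd.

sequence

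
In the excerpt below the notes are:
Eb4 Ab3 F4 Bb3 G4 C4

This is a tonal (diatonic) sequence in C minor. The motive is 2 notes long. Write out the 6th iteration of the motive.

Taking 2-note groups, the heads are Eb4, F4, G4: the pattern moves up a 2nd.
Continuing the starts: Ab4 → Bb4 → C5.
Statement 6 starts on C5 and keeps the same diatonic contour: C5 F4.

C5 F4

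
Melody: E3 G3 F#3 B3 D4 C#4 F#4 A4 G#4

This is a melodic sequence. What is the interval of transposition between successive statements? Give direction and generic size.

Taking 3-note groups, the heads are E3, B3, F#4: the pattern moves up a 5th.
E3 to B3 is up a 5th.

up a 5th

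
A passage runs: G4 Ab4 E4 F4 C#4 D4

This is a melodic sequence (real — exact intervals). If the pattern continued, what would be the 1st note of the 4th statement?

The unit is 2 notes. Position-1 pitches of the 3 shown cells: G4, E4, C#4.
One more down a 3rd gives A#3.

A#3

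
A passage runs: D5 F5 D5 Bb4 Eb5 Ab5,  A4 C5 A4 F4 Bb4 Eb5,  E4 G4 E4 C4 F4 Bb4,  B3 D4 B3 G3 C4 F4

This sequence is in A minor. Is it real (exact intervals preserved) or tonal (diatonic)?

real

Each cell has the same semitone pattern (3, -3, -4, 5, 5) — intervals are preserved exactly.
And Bb4 lies outside A minor, so the sequence is real rather than tonal.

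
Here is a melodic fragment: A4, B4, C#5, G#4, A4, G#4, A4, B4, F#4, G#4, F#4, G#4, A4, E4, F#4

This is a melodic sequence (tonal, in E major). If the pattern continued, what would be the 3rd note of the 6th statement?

With 5-note cells, note 3 of each statement runs C#5, B4, A4.
Carrying that down a 2nd forward: G#4 → F#4 → E4.

E4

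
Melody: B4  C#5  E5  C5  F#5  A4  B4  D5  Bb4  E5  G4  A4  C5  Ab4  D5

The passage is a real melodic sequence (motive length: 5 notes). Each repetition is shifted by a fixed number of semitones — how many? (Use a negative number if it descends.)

Taking 5-note groups, the heads are B4, A4, G4: the pattern moves down a 2nd.
Counting half-steps from B4 to A4: -2.

-2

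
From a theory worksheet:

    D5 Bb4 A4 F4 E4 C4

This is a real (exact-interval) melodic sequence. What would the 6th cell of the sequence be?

With a 2-note motive the entries are D5, A4, E4, each down a 4th from the previous.
Carrying on: B3 → F#3 → C#3.
Statement 6 starts on C#3 and keeps the same exact contour: C#3 A2.

C#3 A2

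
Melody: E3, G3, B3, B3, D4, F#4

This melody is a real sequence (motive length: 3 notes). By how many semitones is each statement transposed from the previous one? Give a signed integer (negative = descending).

7

Unit = 3 notes; the statements start on E3, B3, moving up a 5th each time.
E3→B3 is 59 − 52 = 7 semitones.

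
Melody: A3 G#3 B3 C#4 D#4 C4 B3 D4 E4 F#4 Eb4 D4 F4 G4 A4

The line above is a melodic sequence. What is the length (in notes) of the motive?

5

Try groups of 5 (3 cells in 15 notes):
A3 G#3 B3 C#4 D#4 | C4 B3 D4 E4 F#4 | Eb4 D4 F4 G4 A4
Every group is a transposition up a 3rd of the one before; no shorter unit works.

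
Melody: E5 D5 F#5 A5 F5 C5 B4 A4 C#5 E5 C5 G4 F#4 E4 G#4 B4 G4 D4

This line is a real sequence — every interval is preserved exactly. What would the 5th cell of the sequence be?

Unit = 6 notes; the statements start on E5, B4, F#4, moving down a 4th each time.
Extending down a 4th: C#4 → G#3.
Statement 5 starts on G#3 and keeps the same exact contour: G#3 F#3 A#3 C#4 A3 E3.

G#3 F#3 A#3 C#4 A3 E3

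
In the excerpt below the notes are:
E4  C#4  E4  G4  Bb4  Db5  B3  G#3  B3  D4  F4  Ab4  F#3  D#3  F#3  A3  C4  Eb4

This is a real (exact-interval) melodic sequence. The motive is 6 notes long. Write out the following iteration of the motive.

C#3 A#2 C#3 E3 G3 Bb3

Taking 6-note groups, the heads are E4, B3, F#3: the pattern moves down a 4th.
From C#3 the exact shape gives C#3 A#2 C#3 E3 G3 Bb3.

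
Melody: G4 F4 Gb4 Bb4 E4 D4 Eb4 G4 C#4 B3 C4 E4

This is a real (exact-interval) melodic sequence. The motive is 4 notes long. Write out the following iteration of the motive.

A#3 G#3 A3 C#4

With a 4-note motive the entries are G4, E4, C#4, each down a 3rd from the previous.
So cell 4 is A#3 G#3 A3 C#4.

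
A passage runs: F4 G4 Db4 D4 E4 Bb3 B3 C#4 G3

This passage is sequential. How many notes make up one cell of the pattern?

3

There are 9 notes; a 3-note unit gives 3 cells:
F4 G4 Db4 | D4 E4 Bb3 | B3 C#4 G3
Each cell is the previous one down a 3rd — so the unit is 3 notes.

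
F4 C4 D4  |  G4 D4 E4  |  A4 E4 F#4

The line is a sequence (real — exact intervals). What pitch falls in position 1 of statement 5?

The unit is 3 notes. Position-1 pitches of the 3 shown cells: F4, G4, A4.
Extending up a 2nd: B4 → C#5.

C#5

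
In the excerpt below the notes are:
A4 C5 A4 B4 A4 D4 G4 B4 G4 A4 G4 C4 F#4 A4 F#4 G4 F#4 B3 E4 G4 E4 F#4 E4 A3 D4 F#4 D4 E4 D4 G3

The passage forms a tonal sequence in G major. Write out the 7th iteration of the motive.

Taking 6-note groups, the heads are A4, G4, F#4, E4, D4: the pattern moves down a 2nd.
Carrying on: C4 → B3.
From B3 the diatonic shape gives B3 D4 B3 C4 B3 E3.

B3 D4 B3 C4 B3 E3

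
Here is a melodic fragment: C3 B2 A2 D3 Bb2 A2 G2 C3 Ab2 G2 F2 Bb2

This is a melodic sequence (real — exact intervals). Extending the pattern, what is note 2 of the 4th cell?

F2

The unit is 4 notes. Position-2 pitches of the 3 shown cells: B2, A2, G2.
One more down a 2nd gives F2.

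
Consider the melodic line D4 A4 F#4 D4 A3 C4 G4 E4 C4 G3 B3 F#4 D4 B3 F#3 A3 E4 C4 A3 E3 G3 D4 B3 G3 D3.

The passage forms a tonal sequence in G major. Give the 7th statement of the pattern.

With a 5-note motive the entries are D4, C4, B3, A3, G3, each down a 2nd from the previous.
Extending down a 2nd: F#3 → E3.
Statement 7 starts on E3 and keeps the same diatonic contour: E3 B3 G3 E3 B2.

E3 B3 G3 E3 B2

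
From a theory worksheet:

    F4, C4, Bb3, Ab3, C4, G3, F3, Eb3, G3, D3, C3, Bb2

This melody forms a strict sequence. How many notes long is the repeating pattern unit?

Try groups of 4 (3 cells in 12 notes):
F4 C4 Bb3 Ab3 | C4 G3 F3 Eb3 | G3 D3 C3 Bb2
That's a consistent down a 4th shift per cell, and no other grouping gives one.

4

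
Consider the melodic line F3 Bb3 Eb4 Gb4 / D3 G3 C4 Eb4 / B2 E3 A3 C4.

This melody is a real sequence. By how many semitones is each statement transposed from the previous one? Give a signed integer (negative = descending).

Unit = 4 notes; the statements start on F3, D3, B2, moving down a 3rd each time.
F3→D3 is 50 − 53 = -3 semitones.

-3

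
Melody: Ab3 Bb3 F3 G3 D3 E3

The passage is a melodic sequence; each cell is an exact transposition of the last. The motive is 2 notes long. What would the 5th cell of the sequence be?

G#2 A#2

The 2-note cells begin on Ab3, F3, D3 — each down a 3rd from the last.
Carrying on: B2 → G#2.
Statement 5 starts on G#2 and keeps the same exact contour: G#2 A#2.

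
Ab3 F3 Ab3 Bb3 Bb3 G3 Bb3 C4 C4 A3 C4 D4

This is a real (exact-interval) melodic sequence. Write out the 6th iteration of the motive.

Taking 4-note groups, the heads are Ab3, Bb3, C4: the pattern moves up a 2nd.
Continuing the starts: D4 → E4 → F#4.
From F#4 the exact shape gives F#4 D#4 F#4 G#4.

F#4 D#4 F#4 G#4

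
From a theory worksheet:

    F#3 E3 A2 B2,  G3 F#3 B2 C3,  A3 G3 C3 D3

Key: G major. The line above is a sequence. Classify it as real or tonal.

tonal

Every note is diatonic to G major.
Cell 1 has -2 semitones from note 1 to 2, but cell 2 has -1 — the interval quality changes while the contour stays the same, which is the hallmark of a tonal sequence.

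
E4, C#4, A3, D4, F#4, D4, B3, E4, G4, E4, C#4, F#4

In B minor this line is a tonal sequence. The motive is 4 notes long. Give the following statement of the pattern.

A4 F#4 D4 G4

Unit = 4 notes; the statements start on E4, F#4, G4, moving up a 2nd each time.
From A4 the diatonic shape gives A4 F#4 D4 G4.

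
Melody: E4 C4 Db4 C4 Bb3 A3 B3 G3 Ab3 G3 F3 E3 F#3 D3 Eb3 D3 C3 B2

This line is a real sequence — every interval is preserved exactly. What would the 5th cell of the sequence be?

Taking 6-note groups, the heads are E4, B3, F#3: the pattern moves down a 4th.
Carrying on: C#3 → G#2.
So cell 5 is G#2 E2 F2 E2 D2 C#2.

G#2 E2 F2 E2 D2 C#2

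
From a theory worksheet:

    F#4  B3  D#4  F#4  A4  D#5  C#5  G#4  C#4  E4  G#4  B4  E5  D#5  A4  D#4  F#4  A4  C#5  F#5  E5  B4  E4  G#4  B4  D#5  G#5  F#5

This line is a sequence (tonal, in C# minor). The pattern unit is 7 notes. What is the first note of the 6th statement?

Unit = 7 notes; the statements start on F#4, G#4, A4, B4, moving up a 2nd each time.
Continuing: C#5 → D#5. Statement 6 starts on D#5.

D#5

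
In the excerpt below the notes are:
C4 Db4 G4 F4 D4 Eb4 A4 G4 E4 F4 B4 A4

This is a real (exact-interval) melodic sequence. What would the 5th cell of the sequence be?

Unit = 4 notes; the statements start on C4, D4, E4, moving up a 2nd each time.
Extending up a 2nd: F#4 → G#4.
From G#4 the exact shape gives G#4 A4 D#5 C#5.

G#4 A4 D#5 C#5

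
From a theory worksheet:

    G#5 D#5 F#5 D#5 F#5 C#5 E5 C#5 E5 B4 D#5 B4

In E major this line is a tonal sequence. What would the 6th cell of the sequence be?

B4 F#4 A4 F#4

The 4-note cells begin on G#5, F#5, E5 — each down a 2nd from the last.
Carrying on: D#5 → C#5 → B4.
So cell 6 is B4 F#4 A4 F#4.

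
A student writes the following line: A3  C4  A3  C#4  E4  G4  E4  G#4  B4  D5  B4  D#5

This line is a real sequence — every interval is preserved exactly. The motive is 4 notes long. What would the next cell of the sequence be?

Taking 4-note groups, the heads are A3, E4, B4: the pattern moves up a 5th.
Statement 4 starts on F#5 and keeps the same exact contour: F#5 A5 F#5 A#5.

F#5 A5 F#5 A#5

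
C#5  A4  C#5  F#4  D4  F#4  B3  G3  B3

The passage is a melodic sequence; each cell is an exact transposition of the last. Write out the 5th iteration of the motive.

Taking 3-note groups, the heads are C#5, F#4, B3: the pattern moves down a 5th.
Continuing the starts: E3 → A2.
Statement 5 starts on A2 and keeps the same exact contour: A2 F2 A2.

A2 F2 A2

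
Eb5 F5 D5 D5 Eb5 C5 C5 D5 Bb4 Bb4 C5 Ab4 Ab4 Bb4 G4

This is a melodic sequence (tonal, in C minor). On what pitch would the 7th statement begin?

The 3-note cells begin on Eb5, D5, C5, Bb4, Ab4 — each down a 2nd from the last.
Extending the heads down a 2nd: G4 → F4.

F4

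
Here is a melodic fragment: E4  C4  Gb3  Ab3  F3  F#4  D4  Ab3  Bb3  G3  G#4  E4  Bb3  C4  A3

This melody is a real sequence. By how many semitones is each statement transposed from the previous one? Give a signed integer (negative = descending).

2

The 5-note cells begin on E4, F#4, G#4 — each up a 2nd from the last.
Counting half-steps from E4 to F#4: 2.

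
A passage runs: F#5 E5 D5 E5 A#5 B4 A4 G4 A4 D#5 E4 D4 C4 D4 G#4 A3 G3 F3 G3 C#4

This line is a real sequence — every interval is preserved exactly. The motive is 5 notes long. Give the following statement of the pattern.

With a 5-note motive the entries are F#5, B4, E4, A3, each down a 5th from the previous.
Statement 5 starts on D3 and keeps the same exact contour: D3 C3 Bb2 C3 F#3.

D3 C3 Bb2 C3 F#3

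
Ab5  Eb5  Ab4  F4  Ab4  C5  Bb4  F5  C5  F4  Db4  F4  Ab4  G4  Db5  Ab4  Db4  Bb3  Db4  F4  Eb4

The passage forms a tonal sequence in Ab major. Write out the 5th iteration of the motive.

The 7-note cells begin on Ab5, F5, Db5 — each down a 3rd from the last.
Extending down a 3rd: Bb4 → G4.
From G4 the diatonic shape gives G4 Db4 G3 Eb3 G3 Bb3 Ab3.

G4 Db4 G3 Eb3 G3 Bb3 Ab3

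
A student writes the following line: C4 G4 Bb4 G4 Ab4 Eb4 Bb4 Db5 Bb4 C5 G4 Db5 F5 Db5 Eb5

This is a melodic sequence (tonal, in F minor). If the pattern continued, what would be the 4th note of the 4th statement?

With 5-note cells, note 4 of each statement runs G4, Bb4, Db5.
Each moves up a 3rd; the next is F5.

F5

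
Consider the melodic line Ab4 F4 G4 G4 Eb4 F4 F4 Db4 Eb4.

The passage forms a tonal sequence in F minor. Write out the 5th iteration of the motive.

Taking 3-note groups, the heads are Ab4, G4, F4: the pattern moves down a 2nd.
Extending down a 2nd: Eb4 → Db4.
From Db4 the diatonic shape gives Db4 Bb3 C4.

Db4 Bb3 C4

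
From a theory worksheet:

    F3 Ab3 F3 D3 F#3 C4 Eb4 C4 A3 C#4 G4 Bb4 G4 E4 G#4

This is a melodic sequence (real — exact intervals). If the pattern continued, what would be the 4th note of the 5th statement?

With 5-note cells, note 4 of each statement runs D3, A3, E4.
Each moves up a 5th. Continuing: B4 → F#5.

F#5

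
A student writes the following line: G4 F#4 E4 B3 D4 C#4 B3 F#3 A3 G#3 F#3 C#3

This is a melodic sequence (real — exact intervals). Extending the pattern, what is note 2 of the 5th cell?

With 4-note cells, note 2 of each statement runs F#4, C#4, G#3.
Extending down a 4th: D#3 → A#2.

A#2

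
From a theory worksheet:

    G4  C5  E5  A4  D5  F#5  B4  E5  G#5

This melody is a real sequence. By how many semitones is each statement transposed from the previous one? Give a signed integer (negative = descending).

2

Taking 3-note groups, the heads are G4, A4, B4: the pattern moves up a 2nd.
G4 to A4 spans +2 semitones.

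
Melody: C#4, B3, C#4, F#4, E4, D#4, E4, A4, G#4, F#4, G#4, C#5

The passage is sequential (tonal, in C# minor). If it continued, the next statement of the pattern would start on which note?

Taking 4-note groups, the heads are C#4, E4, G#4: the pattern moves up a 3rd.
One more step up a 3rd gives B4.

B4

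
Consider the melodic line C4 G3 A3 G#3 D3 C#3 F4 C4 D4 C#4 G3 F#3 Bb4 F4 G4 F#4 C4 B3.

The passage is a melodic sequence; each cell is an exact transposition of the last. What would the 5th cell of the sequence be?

The 6-note cells begin on C4, F4, Bb4 — each up a 4th from the last.
Carrying on: Eb5 → Ab5.
So cell 5 is Ab5 Eb5 F5 E5 Bb4 A4.

Ab5 Eb5 F5 E5 Bb4 A4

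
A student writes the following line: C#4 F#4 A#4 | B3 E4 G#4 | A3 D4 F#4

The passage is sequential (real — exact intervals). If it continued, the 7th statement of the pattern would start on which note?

Db3

The 3-note cells begin on C#4, B3, A3 — each down a 2nd from the last.
Extending the heads down a 2nd: G3 → F3 → Eb3 → Db3.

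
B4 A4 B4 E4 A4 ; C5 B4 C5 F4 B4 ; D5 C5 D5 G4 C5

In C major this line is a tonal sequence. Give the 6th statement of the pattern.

G5 F5 G5 C5 F5

The 5-note cells begin on B4, C5, D5 — each up a 2nd from the last.
Extending up a 2nd: E5 → F5 → G5.
So cell 6 is G5 F5 G5 C5 F5.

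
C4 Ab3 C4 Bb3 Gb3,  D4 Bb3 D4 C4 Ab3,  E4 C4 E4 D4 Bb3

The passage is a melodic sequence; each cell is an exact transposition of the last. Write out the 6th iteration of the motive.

With a 5-note motive the entries are C4, D4, E4, each up a 2nd from the previous.
Continuing the starts: F#4 → G#4 → A#4.
From A#4 the exact shape gives A#4 F#4 A#4 G#4 E4.

A#4 F#4 A#4 G#4 E4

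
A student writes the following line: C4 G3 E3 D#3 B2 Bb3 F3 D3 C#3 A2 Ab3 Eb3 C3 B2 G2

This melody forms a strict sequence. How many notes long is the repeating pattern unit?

There are 15 notes; a 5-note unit gives 3 cells:
C4 G3 E3 D#3 B2 | Bb3 F3 D3 C#3 A2 | Ab3 Eb3 C3 B2 G2
That's a consistent down a 2nd shift per cell, and no other grouping gives one.

5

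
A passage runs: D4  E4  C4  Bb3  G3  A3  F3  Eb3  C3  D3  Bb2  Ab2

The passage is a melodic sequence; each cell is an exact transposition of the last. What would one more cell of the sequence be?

F2 G2 Eb2 Db2

Unit = 4 notes; the statements start on D4, G3, C3, moving down a 5th each time.
From F2 the exact shape gives F2 G2 Eb2 Db2.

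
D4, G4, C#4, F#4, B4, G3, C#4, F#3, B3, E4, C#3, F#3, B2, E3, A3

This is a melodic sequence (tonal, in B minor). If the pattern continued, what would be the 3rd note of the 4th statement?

E2

The unit is 5 notes. Position-3 pitches of the 3 shown cells: C#4, F#3, B2.
From B2, down a 5th gives E2.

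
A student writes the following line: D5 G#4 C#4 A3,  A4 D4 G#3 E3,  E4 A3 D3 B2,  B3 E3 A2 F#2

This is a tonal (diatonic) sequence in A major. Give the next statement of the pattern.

F#3 B2 E2 C#2

Taking 4-note groups, the heads are D5, A4, E4, B3: the pattern moves down a 4th.
Statement 5 starts on F#3 and keeps the same diatonic contour: F#3 B2 E2 C#2.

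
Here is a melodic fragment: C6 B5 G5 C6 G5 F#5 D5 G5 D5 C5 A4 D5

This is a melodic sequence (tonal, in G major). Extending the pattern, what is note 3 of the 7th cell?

Grouping in 4s, the 3rd note of each cell is G5, D5, A4.
Carrying that down a 4th forward: E4 → B3 → F#3 → C3.

C3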